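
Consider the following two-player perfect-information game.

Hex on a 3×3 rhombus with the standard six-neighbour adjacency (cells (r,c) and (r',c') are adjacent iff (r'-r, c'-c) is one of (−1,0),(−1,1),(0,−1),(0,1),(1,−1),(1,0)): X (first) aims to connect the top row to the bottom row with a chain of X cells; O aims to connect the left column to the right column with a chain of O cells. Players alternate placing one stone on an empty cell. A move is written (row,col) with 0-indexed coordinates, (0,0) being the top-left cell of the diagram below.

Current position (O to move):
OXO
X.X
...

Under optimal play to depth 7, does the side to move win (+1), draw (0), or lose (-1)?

value(OXO/X.X/..., O) = -1

ply 1, O at OXO/X.X/... | (1,1)=-1→OXO/XOX/...*; (2,0)=-1→OXO/X.X/O..; (2,1)=-1→OXO/X.X/.O.; (2,2)=-1→OXO/X.X/..O
ply 2, X at OXO/XOX/... | (2,0)=+1→OXO/XOX/X..*; (2,1)=-1→OXO/XOX/.X.; (2,2)=-1→OXO/XOX/..X
ply 3: OXO/XOX/X.. is terminal -1 (O); from OXO/X.X/... depth 7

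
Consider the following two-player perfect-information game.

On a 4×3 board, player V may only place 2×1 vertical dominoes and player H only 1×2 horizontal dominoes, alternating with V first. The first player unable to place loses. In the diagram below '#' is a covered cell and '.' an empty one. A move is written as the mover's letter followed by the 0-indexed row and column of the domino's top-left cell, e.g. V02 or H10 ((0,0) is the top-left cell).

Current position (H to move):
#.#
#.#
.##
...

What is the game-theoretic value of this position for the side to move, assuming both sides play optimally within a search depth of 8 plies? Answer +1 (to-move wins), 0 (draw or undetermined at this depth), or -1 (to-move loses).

[#.#/#.#/.##/...] H move#1: H30:-1/#.#/#.#/.##/##.*, H31:-1/#.#/#.#/.##/.##
[#.#/#.#/.##/##.] V move#2: V01:+1/###/###/.##/##.*
[###/###/.##/##.] end (terminal -1, H#3); searched #.#/#.#/.##/... to 8

value(#.#/#.#/.##/..., H) = -1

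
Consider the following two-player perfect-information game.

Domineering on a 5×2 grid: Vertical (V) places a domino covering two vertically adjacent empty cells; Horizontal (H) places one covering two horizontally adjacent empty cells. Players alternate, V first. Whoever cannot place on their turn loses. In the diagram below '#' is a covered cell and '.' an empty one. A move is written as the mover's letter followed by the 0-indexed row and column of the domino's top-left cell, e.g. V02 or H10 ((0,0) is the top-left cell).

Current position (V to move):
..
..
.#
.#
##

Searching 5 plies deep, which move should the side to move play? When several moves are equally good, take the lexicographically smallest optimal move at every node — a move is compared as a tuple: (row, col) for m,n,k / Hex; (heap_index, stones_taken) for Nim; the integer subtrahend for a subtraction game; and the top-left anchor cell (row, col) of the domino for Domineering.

p1 V@[../../.#/.#/##]: V00[#./#./.#/.#/##]+1* V01[.#/.#/.#/.#/##]+1 V10[../#./##/.#/##]-1 V20[../../##/##/##]-1
p2 H@[#./#./.#/.#/##] terminal -1; root [../../.#/.#/##] d5

V's best at [../../.#/.#/##]: V00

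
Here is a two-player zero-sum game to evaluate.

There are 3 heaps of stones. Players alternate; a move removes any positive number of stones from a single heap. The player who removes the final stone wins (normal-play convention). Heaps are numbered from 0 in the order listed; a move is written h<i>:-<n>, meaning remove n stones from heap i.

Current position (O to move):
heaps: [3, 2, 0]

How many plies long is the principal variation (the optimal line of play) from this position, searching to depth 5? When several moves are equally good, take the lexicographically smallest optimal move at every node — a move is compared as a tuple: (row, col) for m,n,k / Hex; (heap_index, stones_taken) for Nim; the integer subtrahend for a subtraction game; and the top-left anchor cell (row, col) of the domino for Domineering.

p1 O@[(3,2,0)]: h0:-1[(2,2,0)]+1* h0:-2[(1,2,0)]-1 h0:-3[(0,2,0)]-1 h1:-1[(3,1,0)]-1 h1:-2[(3,0,0)]-1
p2 X@[(2,2,0)]: h0:-1[(1,2,0)]-1* h0:-2[(0,2,0)]-1 h1:-1[(2,1,0)]-1 h1:-2[(2,0,0)]-1
p3 O@[(1,2,0)]: h0:-1[(0,2,0)]-1 h1:-1[(1,1,0)]+1* h1:-2[(1,0,0)]-1
p4 X@[(1,1,0)]: h0:-1[(0,1,0)]-1* h1:-1[(1,0,0)]-1
p5 O@[(0,1,0)]: h1:-1[(0,0,0)]+1*
p6 X@[(0,0,0)] terminal -1; root [(3,2,0)] d5

PV length from [(3,2,0)]: 5 plies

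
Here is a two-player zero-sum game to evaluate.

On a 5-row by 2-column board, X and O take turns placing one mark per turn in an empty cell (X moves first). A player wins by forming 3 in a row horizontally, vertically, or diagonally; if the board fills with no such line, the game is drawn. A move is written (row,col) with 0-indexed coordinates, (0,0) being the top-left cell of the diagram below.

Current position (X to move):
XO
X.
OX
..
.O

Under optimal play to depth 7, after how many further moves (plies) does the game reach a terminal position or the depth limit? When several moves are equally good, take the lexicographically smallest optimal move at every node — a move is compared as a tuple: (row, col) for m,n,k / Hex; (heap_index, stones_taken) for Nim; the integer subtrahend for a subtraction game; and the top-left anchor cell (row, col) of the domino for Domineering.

ply 1, X at XO/X./OX/../.O | (1,1)=+0→XO/XX/OX/../.O*; (3,0)=+0→XO/X./OX/X./.O; (3,1)=+0→XO/X./OX/.X/.O; (4,0)=+0→XO/X./OX/../XO
ply 2, O at XO/XX/OX/../.O | (3,0)=-1→XO/XX/OX/O./.O; (3,1)=+0→XO/XX/OX/.O/.O*; (4,0)=-1→XO/XX/OX/../OO
ply 3, X at XO/XX/OX/.O/.O | (3,0)=+0→XO/XX/OX/XO/.O*; (4,0)=+0→XO/XX/OX/.O/XO
ply 4, O at XO/XX/OX/XO/.O | (4,0)=+0→XO/XX/OX/XO/OO*
ply 5: XO/XX/OX/XO/OO is terminal +0 (X); from XO/X./OX/../.O depth 7

PV length from [XO/X./OX/../.O]: 4 plies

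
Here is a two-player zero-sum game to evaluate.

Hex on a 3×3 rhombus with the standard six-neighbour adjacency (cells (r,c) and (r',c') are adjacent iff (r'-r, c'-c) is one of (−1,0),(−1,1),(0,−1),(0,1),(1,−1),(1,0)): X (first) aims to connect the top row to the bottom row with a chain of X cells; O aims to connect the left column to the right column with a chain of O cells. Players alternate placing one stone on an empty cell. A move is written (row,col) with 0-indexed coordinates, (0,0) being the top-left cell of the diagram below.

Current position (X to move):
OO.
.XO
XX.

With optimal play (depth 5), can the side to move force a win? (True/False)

p1 X@[OO./.XO/XX.]: (0,2)[OOX/.XO/XX.]+1* (1,0)[OO./XXO/XX.]-1 (2,2)[OO./.XO/XXX]-1
p2 O@[OOX/.XO/XX.] terminal -1; root [OO./.XO/XX.] d5

X winning at [OO./.XO/XX.]: True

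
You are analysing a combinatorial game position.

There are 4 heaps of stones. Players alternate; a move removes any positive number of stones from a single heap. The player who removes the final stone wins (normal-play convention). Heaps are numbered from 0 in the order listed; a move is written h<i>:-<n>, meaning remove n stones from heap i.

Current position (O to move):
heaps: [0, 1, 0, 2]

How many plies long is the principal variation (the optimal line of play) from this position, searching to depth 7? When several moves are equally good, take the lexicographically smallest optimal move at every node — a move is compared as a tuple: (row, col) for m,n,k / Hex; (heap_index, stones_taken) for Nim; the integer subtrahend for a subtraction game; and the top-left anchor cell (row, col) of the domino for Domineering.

PV length from [(0,1,0,2)]: 3 plies

ply 1, O at (0,1,0,2) | h1:-1=-1→(0,0,0,2); h3:-1=+1→(0,1,0,1)*; h3:-2=-1→(0,1,0,0)
ply 2, X at (0,1,0,1) | h1:-1=-1→(0,0,0,1)*; h3:-1=-1→(0,1,0,0)
ply 3, O at (0,0,0,1) | h3:-1=+1→(0,0,0,0)*
ply 4: (0,0,0,0) is terminal -1 (X); from (0,1,0,2) depth 7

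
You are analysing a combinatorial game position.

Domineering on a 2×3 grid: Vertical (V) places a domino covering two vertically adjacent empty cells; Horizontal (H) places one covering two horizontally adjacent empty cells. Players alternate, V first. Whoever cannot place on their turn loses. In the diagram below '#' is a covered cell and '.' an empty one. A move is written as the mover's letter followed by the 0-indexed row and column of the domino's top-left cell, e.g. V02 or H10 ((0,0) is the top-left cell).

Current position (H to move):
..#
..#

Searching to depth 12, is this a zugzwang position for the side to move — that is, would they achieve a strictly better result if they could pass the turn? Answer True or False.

zugzwang(..#/..#, H) = False

ply 1, H at ..#/..# | H00=+1→###/..#*; H10=+1→..#/###
ply 2: ###/..# is terminal -1 (V); from ..#/..# depth 12
suppose H passes — search the same position with V to move:
pass> ply 1, V at ..#/..# | V00=+1→#.#/#.#*; V01=+1→.##/.##
pass> ply 2: #.#/#.# is terminal -1 (H); from ..#/..# depth 12
for H: play +1, pass -1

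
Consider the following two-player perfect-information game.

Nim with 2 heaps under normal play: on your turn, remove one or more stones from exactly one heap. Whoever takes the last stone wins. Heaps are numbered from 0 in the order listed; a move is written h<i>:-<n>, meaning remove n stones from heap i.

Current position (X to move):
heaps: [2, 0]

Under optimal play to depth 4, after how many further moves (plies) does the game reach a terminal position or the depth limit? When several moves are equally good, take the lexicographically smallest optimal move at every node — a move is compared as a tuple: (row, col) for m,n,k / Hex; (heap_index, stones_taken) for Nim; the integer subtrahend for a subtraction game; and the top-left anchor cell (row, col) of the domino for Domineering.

PV length from [(2,0)]: 1 ply

p1 X@[(2,0)]: h0:-1[(1,0)]-1 h0:-2[(0,0)]+1*
p2 O@[(0,0)] terminal -1; root [(2,0)] d4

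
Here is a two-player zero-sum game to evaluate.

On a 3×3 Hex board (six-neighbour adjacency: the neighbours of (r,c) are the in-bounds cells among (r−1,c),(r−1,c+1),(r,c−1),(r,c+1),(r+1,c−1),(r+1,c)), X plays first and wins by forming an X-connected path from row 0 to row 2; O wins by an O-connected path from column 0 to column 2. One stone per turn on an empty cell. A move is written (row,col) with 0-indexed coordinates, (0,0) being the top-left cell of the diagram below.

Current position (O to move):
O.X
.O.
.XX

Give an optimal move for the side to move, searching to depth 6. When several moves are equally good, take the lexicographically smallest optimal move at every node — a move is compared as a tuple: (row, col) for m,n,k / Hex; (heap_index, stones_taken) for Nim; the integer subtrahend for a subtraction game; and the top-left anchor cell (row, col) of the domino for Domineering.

O's best at [O.X/.O./.XX]: (1,2)

ply 1, O at O.X/.O./.XX | (0,1)=-1→OOX/.O./.XX; (1,0)=-1→O.X/OO./.XX; (1,2)=+1→O.X/.OO/.XX*; (2,0)=-1→O.X/.O./OXX
ply 2, X at O.X/.OO/.XX | (0,1)=-1→OXX/.OO/.XX*; (1,0)=-1→O.X/XOO/.XX; (2,0)=-1→O.X/.OO/XXX
ply 3, O at OXX/.OO/.XX | (1,0)=+1→OXX/OOO/.XX*; (2,0)=+1→OXX/.OO/OXX
ply 4: OXX/OOO/.XX is terminal -1 (X); from O.X/.O./.XX depth 6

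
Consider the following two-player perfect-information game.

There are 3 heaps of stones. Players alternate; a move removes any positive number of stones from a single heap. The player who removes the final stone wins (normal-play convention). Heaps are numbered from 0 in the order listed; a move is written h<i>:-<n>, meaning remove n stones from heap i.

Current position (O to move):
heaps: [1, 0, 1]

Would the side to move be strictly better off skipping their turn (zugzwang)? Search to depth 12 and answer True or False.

zugzwang((1,0,1), O) = True

ply 1, O at (1,0,1) | h0:-1=-1→(0,0,1)*; h2:-1=-1→(1,0,0)
ply 2, X at (0,0,1) | h2:-1=+1→(0,0,0)*
ply 3: (0,0,0) is terminal -1 (O); from (1,0,1) depth 12
pass branch (X moves first from the same position):
  | ply 1, X at (1,0,1) | h0:-1=-1→(0,0,1)*; h2:-1=-1→(1,0,0)
  | ply 2, O at (0,0,1) | h2:-1=+1→(0,0,0)*
  | ply 3: (0,0,0) is terminal -1 (X); from (1,0,1) depth 12
O moving scores -1; O passing scores +1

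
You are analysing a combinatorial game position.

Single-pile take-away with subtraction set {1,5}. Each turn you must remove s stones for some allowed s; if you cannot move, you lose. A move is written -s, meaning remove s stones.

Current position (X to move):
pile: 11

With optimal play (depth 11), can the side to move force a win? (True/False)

X winning at [11]: True

ply 1, X at 11 | -1=+1→10*; -5=+1→6
ply 2, O at 10 | -1=-1→9*; -5=-1→5
ply 3, X at 9 | -1=+1→8*; -5=+1→4
ply 4, O at 8 | -1=-1→7*; -5=-1→3
ply 5, X at 7 | -1=+1→6*; -5=+1→2
ply 6, O at 6 | -1=-1→5*; -5=-1→1
ply 7, X at 5 | -1=+1→4*; -5=+1→0
ply 8, O at 4 | -1=-1→3*
ply 9, X at 3 | -1=+1→2*
ply 10, O at 2 | -1=-1→1*
ply 11, X at 1 | -1=+1→0*
ply 12: 0 is terminal -1 (O); from 11 depth 11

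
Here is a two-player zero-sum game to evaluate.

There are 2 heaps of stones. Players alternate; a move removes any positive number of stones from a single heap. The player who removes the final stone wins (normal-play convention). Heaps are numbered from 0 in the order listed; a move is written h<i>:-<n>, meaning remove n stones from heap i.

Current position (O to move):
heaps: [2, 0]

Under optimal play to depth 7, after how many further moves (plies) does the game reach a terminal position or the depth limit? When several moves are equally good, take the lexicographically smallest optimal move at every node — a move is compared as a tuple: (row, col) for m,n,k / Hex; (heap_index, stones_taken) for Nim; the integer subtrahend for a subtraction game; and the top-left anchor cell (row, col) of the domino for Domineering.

PV length from [(2,0)]: 1 ply

ply 1, O at (2,0) | h0:-1=-1→(1,0); h0:-2=+1→(0,0)*
ply 2: (0,0) is terminal -1 (X); from (2,0) depth 7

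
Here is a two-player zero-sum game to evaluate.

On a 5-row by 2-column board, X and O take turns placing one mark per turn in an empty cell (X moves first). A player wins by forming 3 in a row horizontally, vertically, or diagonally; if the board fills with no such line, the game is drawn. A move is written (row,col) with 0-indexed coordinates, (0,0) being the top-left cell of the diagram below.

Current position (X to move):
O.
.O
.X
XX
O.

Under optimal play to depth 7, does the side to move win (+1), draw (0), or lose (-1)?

ply 1, X at O./.O/.X/XX/O. | (0,1)=+0→OX/.O/.X/XX/O.; (1,0)=+1→O./XO/.X/XX/O.*; (2,0)=+1→O./.O/XX/XX/O.; (4,1)=+1→O./.O/.X/XX/OX
ply 2, O at O./XO/.X/XX/O. | (0,1)=-1→OO/XO/.X/XX/O.*; (2,0)=-1→O./XO/OX/XX/O.; (4,1)=-1→O./XO/.X/XX/OO
ply 3, X at OO/XO/.X/XX/O. | (2,0)=+1→OO/XO/XX/XX/O.*; (4,1)=+1→OO/XO/.X/XX/OX
ply 4: OO/XO/XX/XX/O. is terminal -1 (O); from O./.O/.X/XX/O. depth 7

value(O./.O/.X/XX/O., X) = +1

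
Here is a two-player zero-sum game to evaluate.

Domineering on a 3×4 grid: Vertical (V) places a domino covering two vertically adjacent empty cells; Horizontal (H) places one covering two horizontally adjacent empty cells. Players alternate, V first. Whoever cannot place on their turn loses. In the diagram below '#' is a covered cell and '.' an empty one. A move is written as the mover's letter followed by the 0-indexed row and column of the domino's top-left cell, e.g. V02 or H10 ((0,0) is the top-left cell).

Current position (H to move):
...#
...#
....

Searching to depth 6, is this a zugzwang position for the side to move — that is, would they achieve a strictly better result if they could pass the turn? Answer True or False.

[...#/...#/....] H move#1: H00:-1/##.#/...#/...., H01:-1/.###/...#/...., H10:+1/...#/##.#/....*, H11:+1/...#/.###/...., H20:-1/...#/...#/##.., H21:-1/...#/...#/.##., H22:-1/...#/...#/..##
[...#/##.#/....] V move#2: V02:-1/..##/####/....*, V12:-1/...#/####/..#.
[..##/####/....] H move#3: H00:+1/####/####/....*, H20:+1/..##/####/##.., H21:+1/..##/####/.##., H22:+1/..##/####/..##
[####/####/....] end (terminal -1, V#4); searched ...#/...#/.... to 6
if H skipped the turn, V would face:
~ [...#/...#/....] V move#1: V00:-1/#..#/#..#/...., V01:+1/.#.#/.#.#/....*, V02:-1/..##/..##/...., V10:-1/...#/#..#/#..., V11:+1/...#/.#.#/.#.., V12:-1/...#/..##/..#.
~ [.#.#/.#.#/....] H move#2: H20:-1/.#.#/.#.#/##..*, H21:-1/.#.#/.#.#/.##., H22:-1/.#.#/.#.#/..##
~ [.#.#/.#.#/##..] V move#3: V00:+1/##.#/##.#/##..*, V02:+1/.###/.###/##.., V12:+1/.#.#/.###/###.
~ [##.#/##.#/##..] H move#4: H22:-1/##.#/##.#/####*
~ [##.#/##.#/####] V move#5: V02:+1/####/####/####*
~ [####/####/####] end (terminal -1, H#6); searched ...#/...#/.... to 6
compare (H): move=+1 vs pass=-1

zugzwang(...#/...#/...., H) = False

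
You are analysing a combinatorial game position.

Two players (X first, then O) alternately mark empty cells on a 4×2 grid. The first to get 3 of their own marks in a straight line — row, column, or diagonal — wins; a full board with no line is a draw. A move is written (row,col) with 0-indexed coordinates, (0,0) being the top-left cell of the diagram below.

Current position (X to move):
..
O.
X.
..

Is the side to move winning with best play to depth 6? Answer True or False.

ply 1, X at ../O./X./.. | (0,0)=+0→X./O./X./..*; (0,1)=+0→.X/O./X./..; (1,1)=+0→../OX/X./..; (2,1)=+0→../O./XX/..; (3,0)=+0→../O./X./X.; (3,1)=+0→../O./X./.X
ply 2, O at X./O./X./.. | (0,1)=+0→XO/O./X./..*; (1,1)=+0→X./OO/X./..; (2,1)=+0→X./O./XO/..; (3,0)=+0→X./O./X./O.; (3,1)=+0→X./O./X./.O
ply 3, X at XO/O./X./.. | (1,1)=+0→XO/OX/X./..*; (2,1)=+0→XO/O./XX/..; (3,0)=+0→XO/O./X./X.; (3,1)=+0→XO/O./X./.X
ply 4, O at XO/OX/X./.. | (2,1)=+0→XO/OX/XO/..*; (3,0)=+0→XO/OX/X./O.; (3,1)=+0→XO/OX/X./.O
ply 5, X at XO/OX/XO/.. | (3,0)=+0→XO/OX/XO/X.*; (3,1)=+0→XO/OX/XO/.X
ply 6, O at XO/OX/XO/X. | (3,1)=+0→XO/OX/XO/XO*
ply 7: XO/OX/XO/XO is terminal +0 (X); from ../O./X./.. depth 6

X winning at [../O./X./..]: False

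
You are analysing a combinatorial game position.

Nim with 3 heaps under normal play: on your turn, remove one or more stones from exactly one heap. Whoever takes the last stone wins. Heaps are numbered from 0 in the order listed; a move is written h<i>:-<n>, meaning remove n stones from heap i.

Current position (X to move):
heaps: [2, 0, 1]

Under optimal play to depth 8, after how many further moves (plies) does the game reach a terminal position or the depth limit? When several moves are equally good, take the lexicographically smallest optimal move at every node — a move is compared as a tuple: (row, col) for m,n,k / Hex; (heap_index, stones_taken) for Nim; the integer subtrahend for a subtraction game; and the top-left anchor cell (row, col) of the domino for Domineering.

[(2,0,1)] X move#1: h0:-1:+1/(1,0,1)*, h0:-2:-1/(0,0,1), h2:-1:-1/(2,0,0)
[(1,0,1)] O move#2: h0:-1:-1/(0,0,1)*, h2:-1:-1/(1,0,0)
[(0,0,1)] X move#3: h2:-1:+1/(0,0,0)*
[(0,0,0)] end (terminal -1, O#4); searched (2,0,1) to 8

PV length from [(2,0,1)]: 3 plies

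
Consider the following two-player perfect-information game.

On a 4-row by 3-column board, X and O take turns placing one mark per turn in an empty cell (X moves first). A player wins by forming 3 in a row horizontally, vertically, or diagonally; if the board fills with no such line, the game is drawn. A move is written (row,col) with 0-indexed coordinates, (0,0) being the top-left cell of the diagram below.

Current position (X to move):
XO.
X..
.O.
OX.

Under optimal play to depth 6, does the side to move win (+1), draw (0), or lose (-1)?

[XO./X../.O./OX.] X move#1: (0,2):-1/XOX/X../.O./OX., (1,1):-1/XO./XX./.O./OX., (1,2):-1/XO./X.X/.O./OX., (2,0):+1/XO./X../XO./OX.*, (2,2):-1/XO./X../.OX/OX., (3,2):-1/XO./X../.O./OXX
[XO./X../XO./OX.] end (terminal -1, O#2); searched XO./X../.O./OX. to 6

value(XO./X../.O./OX., X) = +1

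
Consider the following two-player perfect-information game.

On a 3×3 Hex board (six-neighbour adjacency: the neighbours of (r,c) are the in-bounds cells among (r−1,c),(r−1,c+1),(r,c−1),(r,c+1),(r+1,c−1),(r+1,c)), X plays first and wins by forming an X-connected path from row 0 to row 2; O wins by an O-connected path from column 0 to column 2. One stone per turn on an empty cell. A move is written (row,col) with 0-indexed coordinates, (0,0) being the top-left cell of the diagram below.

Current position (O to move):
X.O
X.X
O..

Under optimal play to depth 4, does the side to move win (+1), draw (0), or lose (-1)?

value(X.O/X.X/O.., O) = +1

[X.O/X.X/O..] O move#1: (0,1):-1/XOO/X.X/O.., (1,1):+1/X.O/XOX/O..*, (2,1):+1/X.O/X.X/OO., (2,2):+1/X.O/X.X/O.O
[X.O/XOX/O..] end (terminal -1, X#2); searched X.O/X.X/O.. to 4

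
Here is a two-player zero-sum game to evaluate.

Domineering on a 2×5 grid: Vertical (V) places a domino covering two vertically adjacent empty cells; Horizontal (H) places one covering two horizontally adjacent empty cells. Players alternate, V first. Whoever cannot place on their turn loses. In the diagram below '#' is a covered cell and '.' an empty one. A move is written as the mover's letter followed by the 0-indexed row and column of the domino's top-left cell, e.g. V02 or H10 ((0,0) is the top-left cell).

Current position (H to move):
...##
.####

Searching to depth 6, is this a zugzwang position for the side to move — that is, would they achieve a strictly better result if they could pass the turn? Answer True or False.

p1 H@[...##/.####]: H00[##.##/.####]+1* H01[.####/.####]-1
p2 V@[##.##/.####] terminal -1; root [...##/.####] d6
if H skipped the turn, V would face:
~ p1 V@[...##/.####]: V00[#..##/#####]-1*
~ p2 H@[#..##/#####]: H01[#####/#####]+1*
~ p3 V@[#####/#####] terminal -1; root [...##/.####] d6
compare (H): move=+1 vs pass=+1

zugzwang(...##/.####, H) = False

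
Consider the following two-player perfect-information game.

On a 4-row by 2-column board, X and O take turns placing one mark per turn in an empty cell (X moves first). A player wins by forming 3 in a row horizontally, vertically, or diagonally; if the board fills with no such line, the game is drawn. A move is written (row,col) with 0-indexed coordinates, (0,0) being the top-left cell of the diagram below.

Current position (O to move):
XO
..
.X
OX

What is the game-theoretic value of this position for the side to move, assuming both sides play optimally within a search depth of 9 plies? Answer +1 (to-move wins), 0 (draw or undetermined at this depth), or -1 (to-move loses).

value(XO/../.X/OX, O) = 0

p1 O@[XO/../.X/OX]: (1,0)[XO/O./.X/OX]-1 (1,1)[XO/.O/.X/OX]+0* (2,0)[XO/../OX/OX]-1
p2 X@[XO/.O/.X/OX]: (1,0)[XO/XO/.X/OX]+0* (2,0)[XO/.O/XX/OX]+0
p3 O@[XO/XO/.X/OX]: (2,0)[XO/XO/OX/OX]+0*
p4 X@[XO/XO/OX/OX] terminal +0; root [XO/../.X/OX] d9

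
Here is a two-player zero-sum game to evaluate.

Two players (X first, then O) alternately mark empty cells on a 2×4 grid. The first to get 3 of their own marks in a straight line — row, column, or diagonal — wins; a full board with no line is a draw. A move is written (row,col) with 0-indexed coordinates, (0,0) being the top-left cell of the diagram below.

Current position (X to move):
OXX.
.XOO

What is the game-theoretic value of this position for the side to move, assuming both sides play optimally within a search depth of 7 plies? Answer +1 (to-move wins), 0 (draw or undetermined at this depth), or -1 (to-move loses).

value(OXX./.XOO, X) = +1

ply 1, X at OXX./.XOO | (0,3)=+1→OXXX/.XOO*; (1,0)=+0→OXX./XXOO
ply 2: OXXX/.XOO is terminal -1 (O); from OXX./.XOO depth 7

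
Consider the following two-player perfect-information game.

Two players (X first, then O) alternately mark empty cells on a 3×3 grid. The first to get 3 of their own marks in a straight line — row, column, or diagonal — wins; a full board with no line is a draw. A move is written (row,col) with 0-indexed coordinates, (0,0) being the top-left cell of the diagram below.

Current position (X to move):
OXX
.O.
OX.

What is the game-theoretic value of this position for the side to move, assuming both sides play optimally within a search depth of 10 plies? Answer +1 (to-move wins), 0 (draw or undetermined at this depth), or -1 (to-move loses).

ply 1, X at OXX/.O./OX. | (1,0)=-1→OXX/XO./OX.*; (1,2)=-1→OXX/.OX/OX.; (2,2)=-1→OXX/.O./OXX
ply 2, O at OXX/XO./OX. | (1,2)=+0→OXX/XOO/OX.; (2,2)=+1→OXX/XO./OXO*
ply 3: OXX/XO./OXO is terminal -1 (X); from OXX/.O./OX. depth 10

value(OXX/.O./OX., X) = -1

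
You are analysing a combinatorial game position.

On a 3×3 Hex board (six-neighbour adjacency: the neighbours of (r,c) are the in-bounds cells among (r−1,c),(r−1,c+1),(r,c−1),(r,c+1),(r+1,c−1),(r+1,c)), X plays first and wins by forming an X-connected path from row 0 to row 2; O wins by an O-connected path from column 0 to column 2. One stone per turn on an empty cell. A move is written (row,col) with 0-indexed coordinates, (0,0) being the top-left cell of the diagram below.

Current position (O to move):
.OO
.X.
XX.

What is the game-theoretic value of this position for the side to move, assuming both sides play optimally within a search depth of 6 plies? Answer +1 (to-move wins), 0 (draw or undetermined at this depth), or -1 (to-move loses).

value(.OO/.X./XX., O) = +1

ply 1, O at .OO/.X./XX. | (0,0)=+1→OOO/.X./XX.*; (1,0)=+1→.OO/OX./XX.; (1,2)=+1→.OO/.XO/XX.; (2,2)=+1→.OO/.X./XXO
ply 2: OOO/.X./XX. is terminal -1 (X); from .OO/.X./XX. depth 6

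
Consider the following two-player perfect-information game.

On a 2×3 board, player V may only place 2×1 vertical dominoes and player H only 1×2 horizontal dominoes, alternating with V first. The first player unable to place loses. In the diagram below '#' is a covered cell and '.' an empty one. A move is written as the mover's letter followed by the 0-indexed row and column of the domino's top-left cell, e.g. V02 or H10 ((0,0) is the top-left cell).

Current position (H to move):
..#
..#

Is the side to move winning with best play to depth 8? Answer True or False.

H winning at [..#/..#]: True

p1 H@[..#/..#]: H00[###/..#]+1* H10[..#/###]+1
p2 V@[###/..#] terminal -1; root [..#/..#] d8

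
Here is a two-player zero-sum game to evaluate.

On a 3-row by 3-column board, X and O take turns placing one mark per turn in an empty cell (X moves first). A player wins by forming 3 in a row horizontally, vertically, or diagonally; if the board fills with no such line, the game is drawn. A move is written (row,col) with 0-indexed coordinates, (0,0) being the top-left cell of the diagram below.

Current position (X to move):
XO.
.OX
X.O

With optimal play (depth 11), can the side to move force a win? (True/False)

ply 1, X at XO./.OX/X.O | (0,2)=-1→XOX/.OX/X.O; (1,0)=+1→XO./XOX/X.O*; (2,1)=+0→XO./.OX/XXO
ply 2: XO./XOX/X.O is terminal -1 (O); from XO./.OX/X.O depth 11

X winning at [XO./.OX/X.O]: True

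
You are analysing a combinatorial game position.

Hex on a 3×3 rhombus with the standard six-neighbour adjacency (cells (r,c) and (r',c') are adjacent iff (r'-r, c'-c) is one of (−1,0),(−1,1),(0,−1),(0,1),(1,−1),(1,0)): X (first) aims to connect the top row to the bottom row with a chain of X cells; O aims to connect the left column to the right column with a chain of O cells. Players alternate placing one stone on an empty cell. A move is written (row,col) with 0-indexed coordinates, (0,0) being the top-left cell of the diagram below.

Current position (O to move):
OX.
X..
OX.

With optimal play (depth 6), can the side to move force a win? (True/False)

O winning at [OX./X../OX.]: True

[OX./X../OX.] O move#1: (0,2):-1/OXO/X../OX., (1,1):+1/OX./XO./OX.*, (1,2):-1/OX./X.O/OX., (2,2):-1/OX./X../OXO
[OX./XO./OX.] X move#2: (0,2):-1/OXX/XO./OX.*, (1,2):-1/OX./XOX/OX., (2,2):-1/OX./XO./OXX
[OXX/XO./OX.] O move#3: (1,2):+1/OXX/XOO/OX.*, (2,2):-1/OXX/XO./OXO
[OXX/XOO/OX.] end (terminal -1, X#4); searched OX./X../OX. to 6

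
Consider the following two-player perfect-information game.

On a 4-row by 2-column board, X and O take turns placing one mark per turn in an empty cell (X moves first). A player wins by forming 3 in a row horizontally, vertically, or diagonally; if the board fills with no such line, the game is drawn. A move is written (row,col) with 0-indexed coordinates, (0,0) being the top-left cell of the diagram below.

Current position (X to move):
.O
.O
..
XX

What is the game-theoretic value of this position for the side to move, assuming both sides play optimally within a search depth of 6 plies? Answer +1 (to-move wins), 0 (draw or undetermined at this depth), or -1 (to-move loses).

value(.O/.O/../XX, X) = 0

p1 X@[.O/.O/../XX]: (0,0)[XO/.O/../XX]-1 (1,0)[.O/XO/../XX]-1 (2,0)[.O/.O/X./XX]-1 (2,1)[.O/.O/.X/XX]+0*
p2 O@[.O/.O/.X/XX]: (0,0)[OO/.O/.X/XX]+0* (1,0)[.O/OO/.X/XX]+0 (2,0)[.O/.O/OX/XX]+0
p3 X@[OO/.O/.X/XX]: (1,0)[OO/XO/.X/XX]+0* (2,0)[OO/.O/XX/XX]+0
p4 O@[OO/XO/.X/XX]: (2,0)[OO/XO/OX/XX]+0*
p5 X@[OO/XO/OX/XX] terminal +0; root [.O/.O/../XX] d6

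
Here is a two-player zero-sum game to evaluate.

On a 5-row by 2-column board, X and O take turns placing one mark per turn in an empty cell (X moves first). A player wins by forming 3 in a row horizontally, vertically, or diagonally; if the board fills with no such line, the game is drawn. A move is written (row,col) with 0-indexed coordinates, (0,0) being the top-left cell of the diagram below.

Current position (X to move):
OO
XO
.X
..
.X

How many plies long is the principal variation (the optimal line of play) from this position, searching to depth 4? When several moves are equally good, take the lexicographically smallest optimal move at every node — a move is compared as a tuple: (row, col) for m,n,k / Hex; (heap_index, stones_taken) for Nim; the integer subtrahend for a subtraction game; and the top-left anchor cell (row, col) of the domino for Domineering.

[OO/XO/.X/../.X] X move#1: (2,0):+1/OO/XO/XX/../.X*, (3,0):+1/OO/XO/.X/X./.X, (3,1):+1/OO/XO/.X/.X/.X, (4,0):+0/OO/XO/.X/../XX
[OO/XO/XX/../.X] O move#2: (3,0):-1/OO/XO/XX/O./.X*, (3,1):-1/OO/XO/XX/.O/.X, (4,0):-1/OO/XO/XX/../OX
[OO/XO/XX/O./.X] X move#3: (3,1):+1/OO/XO/XX/OX/.X*, (4,0):+0/OO/XO/XX/O./XX
[OO/XO/XX/OX/.X] end (terminal -1, O#4); searched OO/XO/.X/../.X to 4

PV length from [OO/XO/.X/../.X]: 3 plies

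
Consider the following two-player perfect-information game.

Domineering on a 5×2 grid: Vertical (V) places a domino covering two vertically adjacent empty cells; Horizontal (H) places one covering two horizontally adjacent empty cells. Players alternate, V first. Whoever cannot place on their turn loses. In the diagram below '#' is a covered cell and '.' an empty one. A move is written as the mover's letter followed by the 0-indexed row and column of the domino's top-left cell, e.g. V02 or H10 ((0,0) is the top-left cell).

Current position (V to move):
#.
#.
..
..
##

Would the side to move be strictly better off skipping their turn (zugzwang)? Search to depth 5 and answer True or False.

[#./#./../../##] V move#1: V01:-1/##/##/../../##, V11:-1/#./##/.#/../##, V20:+1/#./#./#./#./##*, V21:+1/#./#./.#/.#/##
[#./#./#./#./##] end (terminal -1, H#2); searched #./#./../../## to 5
pass branch (H moves first from the same position):
  | [#./#./../../##] H move#1: H20:+1/#./#./##/../##*, H30:-1/#./#./../##/##
  | [#./#./##/../##] V move#2: V01:-1/##/##/##/../##*
  | [##/##/##/../##] H move#3: H30:+1/##/##/##/##/##*
  | [##/##/##/##/##] end (terminal -1, V#4); searched #./#./../../## to 5
V moving scores +1; V passing scores -1

zugzwang(#./#./../../##, V) = False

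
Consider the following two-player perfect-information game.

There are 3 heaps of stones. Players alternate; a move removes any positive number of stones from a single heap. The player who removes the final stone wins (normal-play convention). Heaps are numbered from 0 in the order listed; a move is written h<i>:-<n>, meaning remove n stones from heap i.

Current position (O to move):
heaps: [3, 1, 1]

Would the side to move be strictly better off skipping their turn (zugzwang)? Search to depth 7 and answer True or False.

p1 O@[(3,1,1)]: h0:-1[(2,1,1)]-1 h0:-2[(1,1,1)]-1 h0:-3[(0,1,1)]+1* h1:-1[(3,0,1)]-1 h2:-1[(3,1,0)]-1
p2 X@[(0,1,1)]: h1:-1[(0,0,1)]-1* h2:-1[(0,1,0)]-1
p3 O@[(0,0,1)]: h2:-1[(0,0,0)]+1*
p4 X@[(0,0,0)] terminal -1; root [(3,1,1)] d7
if O skipped the turn, X would face:
~ p1 X@[(3,1,1)]: h0:-1[(2,1,1)]-1 h0:-2[(1,1,1)]-1 h0:-3[(0,1,1)]+1* h1:-1[(3,0,1)]-1 h2:-1[(3,1,0)]-1
~ p2 O@[(0,1,1)]: h1:-1[(0,0,1)]-1* h2:-1[(0,1,0)]-1
~ p3 X@[(0,0,1)]: h2:-1[(0,0,0)]+1*
~ p4 O@[(0,0,0)] terminal -1; root [(3,1,1)] d7
compare (O): move=+1 vs pass=-1

zugzwang((3,1,1), O) = False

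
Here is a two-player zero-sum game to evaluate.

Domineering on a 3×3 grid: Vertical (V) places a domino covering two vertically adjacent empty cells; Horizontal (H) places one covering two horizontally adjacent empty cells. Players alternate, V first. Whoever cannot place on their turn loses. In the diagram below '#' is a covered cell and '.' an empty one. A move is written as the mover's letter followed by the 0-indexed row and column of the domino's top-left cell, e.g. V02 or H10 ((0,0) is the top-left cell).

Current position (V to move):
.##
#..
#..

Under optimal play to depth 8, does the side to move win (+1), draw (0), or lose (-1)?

[.##/#../#..] V move#1: V11:+1/.##/##./##.*, V12:+1/.##/#.#/#.#
[.##/##./##.] end (terminal -1, H#2); searched .##/#../#.. to 8

value(.##/#../#.., V) = +1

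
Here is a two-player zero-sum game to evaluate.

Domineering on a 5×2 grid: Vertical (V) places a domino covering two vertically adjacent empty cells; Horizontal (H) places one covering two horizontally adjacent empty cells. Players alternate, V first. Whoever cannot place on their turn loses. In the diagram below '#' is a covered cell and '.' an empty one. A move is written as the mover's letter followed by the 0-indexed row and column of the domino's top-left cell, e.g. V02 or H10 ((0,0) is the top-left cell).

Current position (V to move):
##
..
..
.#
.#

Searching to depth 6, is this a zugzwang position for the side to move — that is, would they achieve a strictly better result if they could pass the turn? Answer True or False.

zugzwang(##/../../.#/.#, V) = False

[##/../../.#/.#] V move#1: V10:+1/##/#./#./.#/.#*, V11:+1/##/.#/.#/.#/.#, V20:-1/##/../#./##/.#, V30:-1/##/../../##/##
[##/#./#./.#/.#] end (terminal -1, H#2); searched ##/../../.#/.# to 6
pass branch (H moves first from the same position):
  | [##/../../.#/.#] H move#1: H10:-1/##/##/../.#/.#, H20:+1/##/../##/.#/.#*
  | [##/../##/.#/.#] V move#2: V30:-1/##/../##/##/##*
  | [##/../##/##/##] H move#3: H10:+1/##/##/##/##/##*
  | [##/##/##/##/##] end (terminal -1, V#4); searched ##/../../.#/.# to 6
V moving scores +1; V passing scores -1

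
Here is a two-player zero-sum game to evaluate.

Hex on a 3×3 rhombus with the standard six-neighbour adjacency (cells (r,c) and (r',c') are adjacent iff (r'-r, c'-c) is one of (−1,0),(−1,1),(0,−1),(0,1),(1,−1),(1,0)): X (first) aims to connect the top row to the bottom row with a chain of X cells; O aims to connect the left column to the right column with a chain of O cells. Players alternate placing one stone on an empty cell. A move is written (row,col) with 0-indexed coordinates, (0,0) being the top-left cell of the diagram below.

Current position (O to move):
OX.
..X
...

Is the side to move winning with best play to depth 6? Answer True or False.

O winning at [OX./..X/...]: False

[OX./..X/...] O move#1: (0,2):-1/OXO/..X/...*, (1,0):-1/OX./O.X/..., (1,1):-1/OX./.OX/..., (2,0):-1/OX./..X/O.., (2,1):-1/OX./..X/.O., (2,2):-1/OX./..X/..O
[OXO/..X/...] X move#2: (1,0):+1/OXO/X.X/...*, (1,1):+1/OXO/.XX/..., (2,0):+1/OXO/..X/X.., (2,1):-1/OXO/..X/.X., (2,2):-1/OXO/..X/..X
[OXO/X.X/...] O move#3: (1,1):-1/OXO/XOX/...*, (2,0):-1/OXO/X.X/O.., (2,1):-1/OXO/X.X/.O., (2,2):-1/OXO/X.X/..O
[OXO/XOX/...] X move#4: (2,0):+1/OXO/XOX/X..*, (2,1):-1/OXO/XOX/.X., (2,2):-1/OXO/XOX/..X
[OXO/XOX/X..] end (terminal -1, O#5); searched OX./..X/... to 6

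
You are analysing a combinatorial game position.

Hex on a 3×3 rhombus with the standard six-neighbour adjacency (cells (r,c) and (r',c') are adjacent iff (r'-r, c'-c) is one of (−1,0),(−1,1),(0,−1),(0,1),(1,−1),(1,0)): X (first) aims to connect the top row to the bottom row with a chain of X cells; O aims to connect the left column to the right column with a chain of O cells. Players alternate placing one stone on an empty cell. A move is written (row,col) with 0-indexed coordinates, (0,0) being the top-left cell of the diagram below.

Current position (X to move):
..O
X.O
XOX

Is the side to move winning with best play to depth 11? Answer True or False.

p1 X@[..O/X.O/XOX]: (0,0)[X.O/X.O/XOX]+1* (0,1)[.XO/X.O/XOX]+1 (1,1)[..O/XXO/XOX]+1
p2 O@[X.O/X.O/XOX] terminal -1; root [..O/X.O/XOX] d11

X winning at [..O/X.O/XOX]: True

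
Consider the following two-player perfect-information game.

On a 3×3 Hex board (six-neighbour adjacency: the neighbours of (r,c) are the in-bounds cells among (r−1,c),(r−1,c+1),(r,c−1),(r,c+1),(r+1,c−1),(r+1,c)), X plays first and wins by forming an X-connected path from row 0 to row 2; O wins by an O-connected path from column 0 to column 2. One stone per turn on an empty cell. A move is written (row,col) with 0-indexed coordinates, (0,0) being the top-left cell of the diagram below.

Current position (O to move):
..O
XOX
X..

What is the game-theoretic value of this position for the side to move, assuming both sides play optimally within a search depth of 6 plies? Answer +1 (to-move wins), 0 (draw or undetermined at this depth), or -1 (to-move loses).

value(..O/XOX/X.., O) = -1

p1 O@[..O/XOX/X..]: (0,0)[O.O/XOX/X..]-1* (0,1)[.OO/XOX/X..]-1 (2,1)[..O/XOX/XO.]-1 (2,2)[..O/XOX/X.O]-1
p2 X@[O.O/XOX/X..]: (0,1)[OXO/XOX/X..]+1* (2,1)[O.O/XOX/XX.]-1 (2,2)[O.O/XOX/X.X]-1
p3 O@[OXO/XOX/X..] terminal -1; root [..O/XOX/X..] d6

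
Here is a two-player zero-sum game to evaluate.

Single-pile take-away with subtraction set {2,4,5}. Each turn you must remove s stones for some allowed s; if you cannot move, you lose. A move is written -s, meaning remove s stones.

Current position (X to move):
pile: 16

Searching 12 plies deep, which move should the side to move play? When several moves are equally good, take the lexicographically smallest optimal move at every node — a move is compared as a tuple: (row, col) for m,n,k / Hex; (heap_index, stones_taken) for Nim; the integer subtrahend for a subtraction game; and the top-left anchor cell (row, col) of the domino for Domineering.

X's best at [16]: -2

p1 X@[16]: -2[14]+1* -4[12]-1 -5[11]-1
p2 O@[14]: -2[12]-1* -4[10]-1 -5[9]-1
p3 X@[12]: -2[10]-1 -4[8]+1* -5[7]+1
p4 O@[8]: -2[6]-1* -4[4]-1 -5[3]-1
p5 X@[6]: -2[4]-1 -4[2]-1 -5[1]+1*
p6 O@[1] terminal -1; root [16] d12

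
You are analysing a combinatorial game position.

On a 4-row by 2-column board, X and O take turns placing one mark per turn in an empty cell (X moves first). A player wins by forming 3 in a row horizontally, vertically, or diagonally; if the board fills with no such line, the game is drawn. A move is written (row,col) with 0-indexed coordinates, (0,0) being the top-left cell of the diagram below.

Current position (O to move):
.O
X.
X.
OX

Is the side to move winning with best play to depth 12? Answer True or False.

O winning at [.O/X./X./OX]: False

p1 O@[.O/X./X./OX]: (0,0)[OO/X./X./OX]+0* (1,1)[.O/XO/X./OX]-1 (2,1)[.O/X./XO/OX]-1
p2 X@[OO/X./X./OX]: (1,1)[OO/XX/X./OX]+0* (2,1)[OO/X./XX/OX]+0
p3 O@[OO/XX/X./OX]: (2,1)[OO/XX/XO/OX]+0*
p4 X@[OO/XX/XO/OX] terminal +0; root [.O/X./X./OX] d12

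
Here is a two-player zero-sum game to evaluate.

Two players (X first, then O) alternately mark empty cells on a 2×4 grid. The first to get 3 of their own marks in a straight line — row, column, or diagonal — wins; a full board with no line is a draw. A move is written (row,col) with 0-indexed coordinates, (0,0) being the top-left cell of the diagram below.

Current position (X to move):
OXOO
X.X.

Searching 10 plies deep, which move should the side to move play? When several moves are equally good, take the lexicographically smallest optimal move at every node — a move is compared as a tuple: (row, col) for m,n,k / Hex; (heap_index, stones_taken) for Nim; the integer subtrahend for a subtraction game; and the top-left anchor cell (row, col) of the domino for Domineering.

ply 1, X at OXOO/X.X. | (1,1)=+1→OXOO/XXX.*; (1,3)=+0→OXOO/X.XX
ply 2: OXOO/XXX. is terminal -1 (O); from OXOO/X.X. depth 10

X's best at [OXOO/X.X.]: (1,1)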